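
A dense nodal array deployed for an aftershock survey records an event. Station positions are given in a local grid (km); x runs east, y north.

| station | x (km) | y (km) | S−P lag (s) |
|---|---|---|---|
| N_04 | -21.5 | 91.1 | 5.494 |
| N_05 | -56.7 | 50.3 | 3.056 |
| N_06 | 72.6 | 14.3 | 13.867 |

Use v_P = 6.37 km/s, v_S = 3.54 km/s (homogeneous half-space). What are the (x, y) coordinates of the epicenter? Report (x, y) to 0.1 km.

Distance from S−P lag: d = Δt · v_P v_S / (v_P − v_S) = Δt · (6.37·3.54)/(6.37−3.54) ≈ 7.9681·Δt.
So d_N_04 = 43.78, d_N_05 = 24.35, d_N_06 = 110.49 km.
Circle about each station: (x + 21.5)² + (y − 91.1)² = 43.78²; (x + 56.7)² + (y − 50.3)² = 24.35²; (x − 72.6)² + (y − 14.3)² = 110.49².
Subtracting the N_04 equation from the N_05 and N_06 equations removes the quadratic terms:
-70.4 x − 81.6 y = -1692.71
188.2 x − 153.6 y = -13577.56
Solving the 2×2 system: x ≈ -32.4, y ≈ 48.7 km.

(-32.4, 48.7)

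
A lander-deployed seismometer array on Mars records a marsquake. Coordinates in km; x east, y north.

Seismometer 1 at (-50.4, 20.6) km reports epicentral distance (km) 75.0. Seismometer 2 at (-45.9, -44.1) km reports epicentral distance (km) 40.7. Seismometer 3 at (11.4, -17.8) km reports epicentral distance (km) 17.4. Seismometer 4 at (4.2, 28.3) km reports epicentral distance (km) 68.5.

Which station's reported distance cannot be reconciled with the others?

Solve using three stations at a time. Using Seismometer 1, Seismometer 2, Seismometer 4 (subtract circle equations pairwise → linear system) gives (x, y) ≈ (-5.5, -39.5).
Distances from that point to each station vs reported:
  Seismometer 1: calculated 75.0 vs reported 75.0 → residual 0.0 km
  Seismometer 2: calculated 40.6 vs reported 40.7 → residual 0.1 km
  Seismometer 3: calculated 27.5 vs reported 17.4 → residual 10.1 km
  Seismometer 4: calculated 68.5 vs reported 68.5 → residual 0.0 km
Seismometer 1, Seismometer 2, Seismometer 4 are mutually consistent (residuals ≈ 0); Seismometer 3 is off by 10.1 km.

Seismometer 3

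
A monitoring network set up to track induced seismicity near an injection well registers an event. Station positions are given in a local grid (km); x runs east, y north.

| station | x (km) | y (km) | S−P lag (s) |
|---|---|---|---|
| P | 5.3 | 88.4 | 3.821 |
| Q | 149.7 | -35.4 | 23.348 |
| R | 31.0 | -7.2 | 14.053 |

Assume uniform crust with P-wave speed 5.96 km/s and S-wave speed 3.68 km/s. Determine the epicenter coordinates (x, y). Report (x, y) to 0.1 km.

Distance from S−P lag: d = Δt · v_P v_S / (v_P − v_S) = Δt · (5.96·3.68)/(5.96−3.68) ≈ 9.6196·Δt.
So d_P = 36.76, d_Q = 224.60, d_R = 135.18 km.
Circle about each station: (x − 5.3)² + (y − 88.4)² = 36.76²; (x − 149.7)² + (y + 35.4)² = 224.60²; (x − 31.0)² + (y + 7.2)² = 135.18².
Subtracting pairs of circle equations eliminates x²+y² and gives linear equations (the radical axes):
288.8 x − 247.6 y = -33273.26
51.4 x − 191.2 y = -23752.14
Solving the 2×2 system: x ≈ -11.3, y ≈ 121.2 km.
Check against P (with the unrounded x, y): √((x − 5.3)²+(y − 88.4)²) = 36.75 ≈ 36.76 km. ✓

(-11.3, 121.2)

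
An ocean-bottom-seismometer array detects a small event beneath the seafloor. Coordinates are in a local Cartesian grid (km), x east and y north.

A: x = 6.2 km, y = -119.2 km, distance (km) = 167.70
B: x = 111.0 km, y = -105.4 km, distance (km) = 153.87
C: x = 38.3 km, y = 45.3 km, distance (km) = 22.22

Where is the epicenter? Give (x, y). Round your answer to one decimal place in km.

Circle about each station: (x − 6.2)² + (y + 119.2)² = 167.70²; (x − 111.0)² + (y + 105.4)² = 153.87²; (x − 38.3)² + (y − 45.3)² = 22.22².
Subtracting the A equation from the B and C equations removes the quadratic terms:
209.6 x + 27.6 y = 13630.39
64.2 x + 329.0 y = 16901.46
Solving the 2×2 system: x ≈ 59.8, y ≈ 39.7 km.

x ≈ 59.8 km, y ≈ 39.7 km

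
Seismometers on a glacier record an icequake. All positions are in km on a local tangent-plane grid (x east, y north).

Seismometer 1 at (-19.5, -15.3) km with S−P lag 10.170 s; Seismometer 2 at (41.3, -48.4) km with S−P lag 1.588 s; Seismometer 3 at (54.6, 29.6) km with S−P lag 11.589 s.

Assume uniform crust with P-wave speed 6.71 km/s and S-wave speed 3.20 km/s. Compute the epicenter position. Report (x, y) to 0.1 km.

Distance from S−P lag: d = Δt · v_P v_S / (v_P − v_S) = Δt · (6.71·3.20)/(6.71−3.20) ≈ 6.1174·Δt.
So d_Seismometer 1 = 62.21, d_Seismometer 2 = 9.71, d_Seismometer 3 = 70.89 km.
Circle about each station: (x + 19.5)² + (y + 15.3)² = 62.21²; (x − 41.3)² + (y + 48.4)² = 9.71²; (x − 54.6)² + (y − 29.6)² = 70.89².
Subtracting pairs of circle equations eliminates x²+y² and gives linear equations (the radical axes):
121.6 x − 66.2 y = 7209.71
148.2 x + 89.8 y = 2087.67
Solving the 2×2 system: x ≈ 37.9, y ≈ -39.3 km.

37.9 km east, -39.3 km north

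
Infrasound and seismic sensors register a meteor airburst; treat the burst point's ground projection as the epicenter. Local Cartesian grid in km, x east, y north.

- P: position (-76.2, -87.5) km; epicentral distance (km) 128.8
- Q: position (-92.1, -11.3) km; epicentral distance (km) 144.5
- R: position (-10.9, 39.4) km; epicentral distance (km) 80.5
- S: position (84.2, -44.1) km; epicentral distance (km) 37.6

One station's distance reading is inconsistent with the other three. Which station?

Solve using three stations at a time. Using P, Q, S (subtract circle equations pairwise → linear system) gives (x, y) ≈ (47.1, -50.2).
Distances from that point to each station vs reported:
  P: calculated 128.8 vs reported 128.8 → residual 0.0 km
  Q: calculated 144.5 vs reported 144.5 → residual 0.0 km
  R: calculated 106.7 vs reported 80.5 → residual 26.2 km
  S: calculated 37.6 vs reported 37.6 → residual 0.0 km
P, Q, S are mutually consistent (residuals ≈ 0); R is off by 26.2 km.

R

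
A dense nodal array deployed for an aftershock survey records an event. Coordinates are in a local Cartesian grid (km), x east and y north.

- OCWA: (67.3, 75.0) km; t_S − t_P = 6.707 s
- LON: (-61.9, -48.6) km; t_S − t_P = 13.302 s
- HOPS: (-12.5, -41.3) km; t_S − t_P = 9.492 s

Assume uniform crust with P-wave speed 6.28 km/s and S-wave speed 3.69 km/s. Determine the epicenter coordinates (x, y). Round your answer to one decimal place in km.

x ≈ 21.1 km, y ≈ 36.7 km

Distance from S−P lag: d = Δt · v_P v_S / (v_P − v_S) = Δt · (6.28·3.69)/(6.28−3.69) ≈ 8.9472·Δt.
So d_OCWA = 60.01, d_LON = 119.02, d_HOPS = 84.93 km.
Circle about each station: (x − 67.3)² + (y − 75.0)² = 60.01²; (x + 61.9)² + (y + 48.6)² = 119.02²; (x + 12.5)² + (y + 41.3)² = 84.93².
Subtracting the OCWA equation from the LON and HOPS equations removes the quadratic terms:
-258.4 x − 247.2 y = -14525.28
-159.6 x − 232.6 y = -11904.25
Solving the 2×2 system: x ≈ 21.1, y ≈ 36.7 km.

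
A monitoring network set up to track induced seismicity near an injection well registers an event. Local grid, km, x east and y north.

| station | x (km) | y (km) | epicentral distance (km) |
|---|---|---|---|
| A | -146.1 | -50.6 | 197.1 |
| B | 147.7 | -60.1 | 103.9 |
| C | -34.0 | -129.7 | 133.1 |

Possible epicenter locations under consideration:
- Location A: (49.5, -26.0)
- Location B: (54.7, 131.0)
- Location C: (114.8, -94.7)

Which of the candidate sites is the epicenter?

For each candidate, compare |candidate − station| to the reported distance:
Location A: residuals A 0.0, B 0.1, C 0.0 → max 0.1 km
Location B: residuals A 73.6, B 108.6, C 142.3 → max 142.3 km
Location C: residuals A 67.5, B 56.2, C 19.8 → max 67.5 km
Only Location A has all residuals ≈ 0.

Location A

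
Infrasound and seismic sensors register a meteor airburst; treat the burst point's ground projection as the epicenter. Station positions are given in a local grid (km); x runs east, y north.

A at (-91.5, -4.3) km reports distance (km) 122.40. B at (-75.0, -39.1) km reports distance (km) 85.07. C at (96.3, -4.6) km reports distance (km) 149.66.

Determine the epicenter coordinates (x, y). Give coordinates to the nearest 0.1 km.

(-17.5, -101.8)

Circle about each station: (x + 91.5)² + (y + 4.3)² = 122.40²; (x + 75.0)² + (y + 39.1)² = 85.07²; (x − 96.3)² + (y + 4.6)² = 149.66².
Subtracting pairs of circle equations eliminates x²+y² and gives linear equations (the radical axes):
33.0 x − 69.6 y = 6507.93
375.6 x − 0.6 y = -6512.25
Solving the 2×2 system: x ≈ -17.5, y ≈ -101.8 km.
Check against A (with the unrounded x, y): √((x + 91.5)²+(y + 4.3)²) = 122.40 ≈ 122.40 km. ✓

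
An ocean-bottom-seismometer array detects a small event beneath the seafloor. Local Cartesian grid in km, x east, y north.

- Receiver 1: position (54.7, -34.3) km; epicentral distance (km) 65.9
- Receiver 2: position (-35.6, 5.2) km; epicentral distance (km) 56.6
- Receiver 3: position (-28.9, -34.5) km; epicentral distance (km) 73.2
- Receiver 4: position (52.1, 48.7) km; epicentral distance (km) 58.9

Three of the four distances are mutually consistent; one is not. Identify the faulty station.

Receiver 4

Solve using three stations at a time. Using Receiver 1, Receiver 2, Receiver 3 (subtract circle equations pairwise → linear system) gives (x, y) ≈ (18.8, 21.1).
Distances from that point to each station vs reported:
  Receiver 1: calculated 66.0 vs reported 65.9 → residual 0.1 km
  Receiver 2: calculated 56.7 vs reported 56.6 → residual 0.1 km
  Receiver 3: calculated 73.3 vs reported 73.2 → residual 0.1 km
  Receiver 4: calculated 43.2 vs reported 58.9 → residual 15.7 km
Receiver 1, Receiver 2, Receiver 3 are mutually consistent (residuals ≈ 0); Receiver 4 is off by 15.7 km.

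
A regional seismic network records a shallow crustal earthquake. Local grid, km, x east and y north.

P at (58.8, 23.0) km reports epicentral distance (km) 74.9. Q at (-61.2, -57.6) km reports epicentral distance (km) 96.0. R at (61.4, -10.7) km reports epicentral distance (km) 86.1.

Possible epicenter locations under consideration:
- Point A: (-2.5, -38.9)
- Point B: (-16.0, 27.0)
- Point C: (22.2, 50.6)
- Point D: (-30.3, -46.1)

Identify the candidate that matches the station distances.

For each candidate, compare |candidate − station| to the reported distance:
Point A: residuals P 12.2, Q 34.4, R 16.3 → max 34.4 km
Point B: residuals P 0.0, Q 0.1, R 0.0 → max 0.1 km
Point C: residuals P 29.1, Q 40.6, R 13.3 → max 40.6 km
Point D: residuals P 37.9, Q 63.0, R 12.2 → max 63.0 km
Only Point B has all residuals ≈ 0.

Point B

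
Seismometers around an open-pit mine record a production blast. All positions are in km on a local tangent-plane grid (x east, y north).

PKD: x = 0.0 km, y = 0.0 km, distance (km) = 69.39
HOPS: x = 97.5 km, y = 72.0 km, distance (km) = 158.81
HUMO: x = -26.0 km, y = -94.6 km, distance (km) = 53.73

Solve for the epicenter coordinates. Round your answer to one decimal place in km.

(19.8, -66.5)

Circle about each station: x² + y² = 69.39²; (x − 97.5)² + (y − 72.0)² = 158.81²; (x + 26.0)² + (y + 94.6)² = 53.73².
Subtracting the PKD equation from the HOPS and HUMO equations removes the quadratic terms:
195.0 x + 144.0 y = -5715.39
-52.0 x − 189.2 y = 11553.22
Solving the 2×2 system: x ≈ 19.8, y ≈ -66.5 km.
Check against PKD (with the unrounded x, y): √(x²+y²) = 69.39 ≈ 69.39 km. ✓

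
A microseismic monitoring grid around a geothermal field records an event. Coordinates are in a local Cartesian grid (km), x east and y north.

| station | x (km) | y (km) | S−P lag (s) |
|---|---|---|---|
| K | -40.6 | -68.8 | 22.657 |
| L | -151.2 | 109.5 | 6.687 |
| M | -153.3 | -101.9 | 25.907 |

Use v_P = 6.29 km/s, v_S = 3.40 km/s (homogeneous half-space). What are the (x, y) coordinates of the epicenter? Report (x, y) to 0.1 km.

-108.5 km east, 84.5 km north

Distance from S−P lag: d = Δt · v_P v_S / (v_P − v_S) = Δt · (6.29·3.40)/(6.29−3.40) ≈ 7.4000·Δt.
So d_K = 167.66, d_L = 49.48, d_M = 191.71 km.
Circle about each station: (x + 40.6)² + (y + 68.8)² = 167.66²; (x + 151.2)² + (y − 109.5)² = 49.48²; (x + 153.3)² + (y + 101.9)² = 191.71².
Subtracting the K equation from the L and M equations removes the quadratic terms:
-221.2 x + 356.6 y = 54131.50
-225.4 x − 66.2 y = 18859.85
Solving the 2×2 system: x ≈ -108.5, y ≈ 84.5 km.
Check against K (with the unrounded x, y): √((x + 40.6)²+(y + 68.8)²) = 167.66 ≈ 167.66 km. ✓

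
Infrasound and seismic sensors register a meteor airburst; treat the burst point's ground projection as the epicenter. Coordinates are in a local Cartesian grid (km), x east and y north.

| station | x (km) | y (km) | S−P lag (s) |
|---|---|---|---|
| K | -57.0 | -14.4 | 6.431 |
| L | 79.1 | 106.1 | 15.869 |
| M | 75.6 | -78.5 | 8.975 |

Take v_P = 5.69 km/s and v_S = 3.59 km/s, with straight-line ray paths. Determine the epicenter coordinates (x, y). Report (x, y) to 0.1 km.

Distance from S−P lag: d = Δt · v_P v_S / (v_P − v_S) = Δt · (5.69·3.59)/(5.69−3.59) ≈ 9.7272·Δt.
So d_K = 62.56, d_L = 154.36, d_M = 87.30 km.
Circle about each station: (x + 57.0)² + (y + 14.4)² = 62.56²; (x − 79.1)² + (y − 106.1)² = 154.36²; (x − 75.6)² + (y + 78.5)² = 87.30².
Subtracting the K equation from the L and M equations removes the quadratic terms:
272.2 x + 241.0 y = -5855.60
265.2 x − 128.2 y = 4713.71
Solving the 2×2 system: x ≈ 3.9, y ≈ -28.7 km.

3.9 km east, -28.7 km north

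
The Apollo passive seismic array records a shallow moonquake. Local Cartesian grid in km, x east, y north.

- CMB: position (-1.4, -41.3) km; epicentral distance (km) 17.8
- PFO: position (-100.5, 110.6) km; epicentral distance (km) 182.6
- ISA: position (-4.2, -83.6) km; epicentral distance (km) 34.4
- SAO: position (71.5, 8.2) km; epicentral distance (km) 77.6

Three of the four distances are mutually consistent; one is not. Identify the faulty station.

Solve using three stations at a time. Using CMB, PFO, ISA (subtract circle equations pairwise → linear system) gives (x, y) ≈ (-16.1, -51.3).
Distances from that point to each station vs reported:
  CMB: calculated 17.8 vs reported 17.8 → residual 0.0 km
  PFO: calculated 182.6 vs reported 182.6 → residual 0.0 km
  ISA: calculated 34.4 vs reported 34.4 → residual 0.0 km
  SAO: calculated 105.9 vs reported 77.6 → residual 28.3 km
CMB, PFO, ISA are mutually consistent (residuals ≈ 0); SAO is off by 28.3 km.

SAO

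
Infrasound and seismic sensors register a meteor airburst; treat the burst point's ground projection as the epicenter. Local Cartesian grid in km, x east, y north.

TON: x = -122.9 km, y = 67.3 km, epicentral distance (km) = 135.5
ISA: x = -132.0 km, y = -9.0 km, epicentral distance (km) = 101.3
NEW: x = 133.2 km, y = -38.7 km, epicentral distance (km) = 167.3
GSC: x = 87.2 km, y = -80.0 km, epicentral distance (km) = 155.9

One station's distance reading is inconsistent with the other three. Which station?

GSC

Solve using three stations at a time. Using TON, ISA, NEW (subtract circle equations pairwise → linear system) gives (x, y) ≈ (-34.1, -35.1).
Distances from that point to each station vs reported:
  TON: calculated 135.5 vs reported 135.5 → residual 0.0 km
  ISA: calculated 101.3 vs reported 101.3 → residual 0.0 km
  NEW: calculated 167.3 vs reported 167.3 → residual 0.0 km
  GSC: calculated 129.3 vs reported 155.9 → residual 26.6 km
TON, ISA, NEW are mutually consistent (residuals ≈ 0); GSC is off by 26.6 km.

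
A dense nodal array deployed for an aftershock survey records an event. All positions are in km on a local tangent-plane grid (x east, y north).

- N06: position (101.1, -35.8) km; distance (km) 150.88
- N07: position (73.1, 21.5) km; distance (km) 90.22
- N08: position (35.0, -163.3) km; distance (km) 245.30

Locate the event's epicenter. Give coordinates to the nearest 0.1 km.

(4.5, 80.1)

Circle about each station: (x − 101.1)² + (y + 35.8)² = 150.88²; (x − 73.1)² + (y − 21.5)² = 90.22²; (x − 35.0)² + (y + 163.3)² = 245.30².
Subtracting the N06 equation from the N07 and N08 equations removes the quadratic terms:
-56.0 x + 114.6 y = 8928.14
-132.2 x − 255.0 y = -21018.28
Solving the 2×2 system: x ≈ 4.5, y ≈ 80.1 km.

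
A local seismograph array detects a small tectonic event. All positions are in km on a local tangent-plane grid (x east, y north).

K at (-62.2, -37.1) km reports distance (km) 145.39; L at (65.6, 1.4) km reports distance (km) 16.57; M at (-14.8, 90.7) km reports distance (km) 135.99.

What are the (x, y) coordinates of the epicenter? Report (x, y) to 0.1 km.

80.0 km east, -6.8 km north

Circle about each station: (x + 62.2)² + (y + 37.1)² = 145.39²; (x − 65.6)² + (y − 1.4)² = 16.57²; (x + 14.8)² + (y − 90.7)² = 135.99².
Subtracting the K equation from the L and M equations removes the quadratic terms:
255.6 x + 77.0 y = 19923.76
94.8 x + 255.6 y = 5845.25
Solving the 2×2 system: x ≈ 80.0, y ≈ -6.8 km.
Check against K (with the unrounded x, y): √((x + 62.2)²+(y + 37.1)²) = 145.39 ≈ 145.39 km. ✓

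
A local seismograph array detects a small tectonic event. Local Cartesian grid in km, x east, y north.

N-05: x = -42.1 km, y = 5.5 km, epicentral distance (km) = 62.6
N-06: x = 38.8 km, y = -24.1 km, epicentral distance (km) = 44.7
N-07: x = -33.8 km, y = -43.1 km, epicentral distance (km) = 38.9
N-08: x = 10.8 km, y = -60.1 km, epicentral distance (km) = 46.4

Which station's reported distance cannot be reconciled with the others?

Solve using three stations at a time. Using N-06, N-07, N-08 (subtract circle equations pairwise → linear system) gives (x, y) ≈ (-5.3, -16.5).
Distances from that point to each station vs reported:
  N-05: calculated 42.9 vs reported 62.6 → residual 19.7 km
  N-06: calculated 44.8 vs reported 44.7 → residual 0.1 km
  N-07: calculated 39.0 vs reported 38.9 → residual 0.1 km
  N-08: calculated 46.4 vs reported 46.4 → residual 0.0 km
N-06, N-07, N-08 are mutually consistent (residuals ≈ 0); N-05 is off by 19.7 km.

N-05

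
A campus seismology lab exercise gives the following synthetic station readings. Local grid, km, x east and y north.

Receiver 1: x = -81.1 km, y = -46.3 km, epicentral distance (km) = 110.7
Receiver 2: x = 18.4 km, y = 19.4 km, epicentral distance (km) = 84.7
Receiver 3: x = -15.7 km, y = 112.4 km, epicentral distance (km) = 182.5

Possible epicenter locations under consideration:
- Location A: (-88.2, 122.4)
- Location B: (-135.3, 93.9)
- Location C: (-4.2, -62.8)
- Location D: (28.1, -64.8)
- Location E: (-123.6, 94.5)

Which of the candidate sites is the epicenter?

Location D

For each candidate, compare |candidate − station| to the reported distance:
Location A: residuals Receiver 1 58.1, Receiver 2 63.5, Receiver 3 109.3 → max 109.3 km
Location B: residuals Receiver 1 39.6, Receiver 2 86.1, Receiver 3 61.5 → max 86.1 km
Location C: residuals Receiver 1 32.0, Receiver 2 0.6, Receiver 3 6.9 → max 32.0 km
Location D: residuals Receiver 1 0.1, Receiver 2 0.1, Receiver 3 0.0 → max 0.1 km
Location E: residuals Receiver 1 36.4, Receiver 2 75.9, Receiver 3 73.1 → max 75.9 km
Only Location D has all residuals ≈ 0.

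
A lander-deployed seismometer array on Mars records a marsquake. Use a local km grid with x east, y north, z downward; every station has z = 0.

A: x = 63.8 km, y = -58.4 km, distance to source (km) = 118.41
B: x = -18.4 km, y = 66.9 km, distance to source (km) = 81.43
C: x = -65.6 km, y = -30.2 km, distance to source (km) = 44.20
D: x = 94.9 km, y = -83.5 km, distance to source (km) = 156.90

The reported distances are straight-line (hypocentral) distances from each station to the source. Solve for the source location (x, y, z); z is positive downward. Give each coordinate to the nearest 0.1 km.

Each station gives a sphere (x−x_i)² + (y−y_i)² + z² = d_i² (stations at z=0).
Subtracting the A sphere from B and C: z² cancels, leaving linear equations in x and y:
-164.4 x + 250.6 y = 4723.25
-258.8 x + 56.4 y = 9801.69
Solving: x ≈ -39.399, y ≈ -6.999 km (keep extra digits for the depth step; rounded: -39.4, -7.0).
Then from the A sphere: z² = 118.41² − (x − 63.8)² − (y + 58.4)² with x = -39.399, y = -6.999, so z ≈ 26.997 ≈ 27.0 km.
Check against D (with the unrounded solution): distance 156.90 ≈ 156.90 km. ✓

(-39.4, -7.0, 27.0)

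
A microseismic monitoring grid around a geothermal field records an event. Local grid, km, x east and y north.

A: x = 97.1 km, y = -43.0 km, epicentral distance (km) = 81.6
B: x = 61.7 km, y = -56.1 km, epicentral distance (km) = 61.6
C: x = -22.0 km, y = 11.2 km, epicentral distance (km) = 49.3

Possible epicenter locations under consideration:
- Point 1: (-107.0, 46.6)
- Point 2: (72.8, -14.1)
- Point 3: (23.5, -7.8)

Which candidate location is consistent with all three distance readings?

For each candidate, compare |candidate − station| to the reported distance:
Point 1: residuals A 141.3, B 135.9, C 42.8 → max 141.3 km
Point 2: residuals A 43.8, B 18.2, C 48.8 → max 48.8 km
Point 3: residuals A 0.0, B 0.0, C 0.0 → max 0.0 km
Only Point 3 has all residuals ≈ 0.

Point 3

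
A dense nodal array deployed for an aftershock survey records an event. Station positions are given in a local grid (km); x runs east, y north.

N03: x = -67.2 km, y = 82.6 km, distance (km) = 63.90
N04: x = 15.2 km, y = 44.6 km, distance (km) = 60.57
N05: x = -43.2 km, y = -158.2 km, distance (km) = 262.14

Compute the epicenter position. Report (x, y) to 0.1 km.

-6.1 km east, 101.3 km north

Circle about each station: (x + 67.2)² + (y − 82.6)² = 63.90²; (x − 15.2)² + (y − 44.6)² = 60.57²; (x + 43.2)² + (y + 158.2)² = 262.14².
Subtracting the N03 equation from the N04 and N05 equations removes the quadratic terms:
164.8 x − 76.0 y = -8703.91
48.0 x − 481.6 y = -49079.29
Solving the 2×2 system: x ≈ -6.1, y ≈ 101.3 km.
Check against N03 (with the unrounded x, y): √((x + 67.2)²+(y − 82.6)²) = 63.90 ≈ 63.90 km. ✓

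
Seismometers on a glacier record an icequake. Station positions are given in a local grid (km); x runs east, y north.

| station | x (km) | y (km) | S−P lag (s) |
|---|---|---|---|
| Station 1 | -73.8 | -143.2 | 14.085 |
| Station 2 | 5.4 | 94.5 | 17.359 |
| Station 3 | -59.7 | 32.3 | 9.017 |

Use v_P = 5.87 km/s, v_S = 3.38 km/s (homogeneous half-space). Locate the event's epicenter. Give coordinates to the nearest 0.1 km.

(-39.0, -36.5)

Distance from S−P lag: d = Δt · v_P v_S / (v_P − v_S) = Δt · (5.87·3.38)/(5.87−3.38) ≈ 7.9681·Δt.
So d_Station 1 = 112.23, d_Station 2 = 138.32, d_Station 3 = 71.85 km.
Circle about each station: (x + 73.8)² + (y + 143.2)² = 112.23²; (x − 5.4)² + (y − 94.5)² = 138.32²; (x + 59.7)² + (y − 32.3)² = 71.85².
Subtracting the Station 1 equation from the Station 2 and Station 3 equations removes the quadratic terms:
158.4 x + 475.4 y = -23530.12
28.2 x + 351.0 y = -13912.15
Solving the 2×2 system: x ≈ -39.0, y ≈ -36.5 km.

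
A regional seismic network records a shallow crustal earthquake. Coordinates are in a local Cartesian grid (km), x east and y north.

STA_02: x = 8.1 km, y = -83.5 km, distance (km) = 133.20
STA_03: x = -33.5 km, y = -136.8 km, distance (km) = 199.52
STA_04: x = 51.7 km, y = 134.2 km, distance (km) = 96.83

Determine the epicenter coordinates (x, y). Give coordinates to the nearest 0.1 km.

Circle about each station: (x − 8.1)² + (y + 83.5)² = 133.20²; (x + 33.5)² + (y + 136.8)² = 199.52²; (x − 51.7)² + (y − 134.2)² = 96.83².
Subtracting the STA_02 equation from the STA_03 and STA_04 equations removes the quadratic terms:
-83.2 x − 106.6 y = -9267.36
87.2 x + 435.4 y = 22010.86
Solving the 2×2 system: x ≈ 62.7, y ≈ 38.0 km.

(62.7, 38.0)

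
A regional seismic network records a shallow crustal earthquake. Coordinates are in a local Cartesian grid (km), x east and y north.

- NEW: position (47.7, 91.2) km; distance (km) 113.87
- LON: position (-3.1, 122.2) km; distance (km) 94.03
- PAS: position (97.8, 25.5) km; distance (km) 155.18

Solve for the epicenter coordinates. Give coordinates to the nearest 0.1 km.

(-56.2, 44.6)

Circle about each station: (x − 47.7)² + (y − 91.2)² = 113.87²; (x + 3.1)² + (y − 122.2)² = 94.03²; (x − 97.8)² + (y − 25.5)² = 155.18².
Subtracting the NEW equation from the LON and PAS equations removes the quadratic terms:
-101.6 x + 62.0 y = 8474.46
100.2 x − 131.4 y = -11492.10
Solving the 2×2 system: x ≈ -56.2, y ≈ 44.6 km.
Check against NEW (with the unrounded x, y): √((x − 47.7)²+(y − 91.2)²) = 113.85 ≈ 113.87 km. ✓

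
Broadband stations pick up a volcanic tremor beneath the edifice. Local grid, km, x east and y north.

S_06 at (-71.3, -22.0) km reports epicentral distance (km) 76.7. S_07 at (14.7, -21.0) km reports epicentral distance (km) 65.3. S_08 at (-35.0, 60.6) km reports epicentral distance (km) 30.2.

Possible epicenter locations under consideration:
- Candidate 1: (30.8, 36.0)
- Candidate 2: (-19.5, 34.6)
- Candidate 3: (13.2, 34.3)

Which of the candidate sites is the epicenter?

Candidate 2

For each candidate, compare |candidate − station| to the reported distance:
Candidate 1: residuals S_06 40.7, S_07 6.1, S_08 40.0 → max 40.7 km
Candidate 2: residuals S_06 0.0, S_07 0.0, S_08 0.1 → max 0.1 km
Candidate 3: residuals S_06 24.8, S_07 10.0, S_08 24.7 → max 24.8 km
Only Candidate 2 has all residuals ≈ 0.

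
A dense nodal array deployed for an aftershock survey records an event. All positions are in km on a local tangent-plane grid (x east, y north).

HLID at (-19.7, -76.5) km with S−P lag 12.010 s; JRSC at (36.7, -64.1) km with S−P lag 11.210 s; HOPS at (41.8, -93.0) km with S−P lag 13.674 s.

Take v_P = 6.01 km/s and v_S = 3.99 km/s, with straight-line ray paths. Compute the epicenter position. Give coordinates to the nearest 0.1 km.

2.1 km east, 64.4 km north

Distance from S−P lag: d = Δt · v_P v_S / (v_P − v_S) = Δt · (6.01·3.99)/(6.01−3.99) ≈ 11.8712·Δt.
So d_HLID = 142.57, d_JRSC = 133.08, d_HOPS = 162.33 km.
Circle about each station: (x + 19.7)² + (y + 76.5)² = 142.57²; (x − 36.7)² + (y + 64.1)² = 133.08²; (x − 41.8)² + (y + 93.0)² = 162.33².
Subtracting the HLID equation from the JRSC and HOPS equations removes the quadratic terms:
112.8 x + 24.8 y = 1831.28
123.0 x − 33.0 y = -1868.92
Solving the 2×2 system: x ≈ 2.1, y ≈ 64.4 km.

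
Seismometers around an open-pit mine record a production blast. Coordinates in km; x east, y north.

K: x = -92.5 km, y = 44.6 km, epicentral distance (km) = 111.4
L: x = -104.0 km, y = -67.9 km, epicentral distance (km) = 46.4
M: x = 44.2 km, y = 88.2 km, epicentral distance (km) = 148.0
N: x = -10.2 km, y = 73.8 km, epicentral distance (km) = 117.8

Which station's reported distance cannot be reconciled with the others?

L

Solve using three stations at a time. Using K, M, N (subtract circle equations pairwise → linear system) gives (x, y) ≈ (-23.8, -43.5).
Distances from that point to each station vs reported:
  K: calculated 111.7 vs reported 111.4 → residual 0.3 km
  L: calculated 83.8 vs reported 46.4 → residual 37.4 km
  M: calculated 148.2 vs reported 148.0 → residual 0.2 km
  N: calculated 118.1 vs reported 117.8 → residual 0.3 km
K, M, N are mutually consistent (residuals ≈ 0); L is off by 37.4 km.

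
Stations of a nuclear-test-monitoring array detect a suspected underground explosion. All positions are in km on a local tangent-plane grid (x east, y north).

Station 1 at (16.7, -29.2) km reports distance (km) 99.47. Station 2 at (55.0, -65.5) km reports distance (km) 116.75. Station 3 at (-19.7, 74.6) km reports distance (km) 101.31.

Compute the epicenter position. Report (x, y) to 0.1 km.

Circle about each station: (x − 16.7)² + (y + 29.2)² = 99.47²; (x − 55.0)² + (y + 65.5)² = 116.75²; (x + 19.7)² + (y − 74.6)² = 101.31².
Subtracting the Station 1 equation from the Station 2 and Station 3 equations removes the quadratic terms:
76.6 x − 72.6 y = 2447.44
-72.8 x + 207.6 y = 4452.28
Solving the 2×2 system: x ≈ 78.3, y ≈ 48.9 km.
Check against Station 1 (with the unrounded x, y): √((x − 16.7)²+(y + 29.2)²) = 99.47 ≈ 99.47 km. ✓

78.3 km east, 48.9 km north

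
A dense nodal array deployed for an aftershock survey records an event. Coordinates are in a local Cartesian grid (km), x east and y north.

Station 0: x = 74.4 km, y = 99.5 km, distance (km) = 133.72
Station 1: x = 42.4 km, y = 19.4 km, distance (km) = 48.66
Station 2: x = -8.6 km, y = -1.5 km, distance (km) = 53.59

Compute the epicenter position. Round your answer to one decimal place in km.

x ≈ 37.4 km, y ≈ -29.0 km

Circle about each station: (x − 74.4)² + (y − 99.5)² = 133.72²; (x − 42.4)² + (y − 19.4)² = 48.66²; (x + 8.6)² + (y + 1.5)² = 53.59².
Subtracting the Station 0 equation from the Station 1 and Station 2 equations removes the quadratic terms:
-64.0 x − 160.2 y = 2251.75
-166.0 x − 202.0 y = -350.25
Solving the 2×2 system: x ≈ 37.4, y ≈ -29.0 km.
Check against Station 0 (with the unrounded x, y): √((x − 74.4)²+(y − 99.5)²) = 133.72 ≈ 133.72 km. ✓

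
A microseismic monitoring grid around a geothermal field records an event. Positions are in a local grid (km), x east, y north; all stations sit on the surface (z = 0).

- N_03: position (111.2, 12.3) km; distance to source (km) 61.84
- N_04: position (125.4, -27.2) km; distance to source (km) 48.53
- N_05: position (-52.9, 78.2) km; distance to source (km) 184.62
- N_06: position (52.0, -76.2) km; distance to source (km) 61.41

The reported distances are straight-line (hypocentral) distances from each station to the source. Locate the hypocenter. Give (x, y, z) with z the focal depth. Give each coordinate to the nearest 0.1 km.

Each station gives a sphere (x−x_i)² + (y−y_i)² + z² = d_i² (stations at z=0).
Subtracting the N_03 sphere from N_04 and N_05: z² cancels, leaving linear equations in x and y:
28.4 x − 79.0 y = 5417.29
-328.2 x + 131.8 y = -33863.44
Solving: x ≈ 88.404, y ≈ -36.793 km (keep extra digits for the depth step; rounded: 88.4, -36.8).
Then from the N_03 sphere: z² = 61.84² − (x − 111.2)² − (y − 12.3)² with x = 88.404, y = -36.793, so z ≈ 29.907 ≈ 29.9 km.
Check against N_06 (with the unrounded solution): distance 61.42 ≈ 61.41 km. ✓

(88.4, -36.8, 29.9)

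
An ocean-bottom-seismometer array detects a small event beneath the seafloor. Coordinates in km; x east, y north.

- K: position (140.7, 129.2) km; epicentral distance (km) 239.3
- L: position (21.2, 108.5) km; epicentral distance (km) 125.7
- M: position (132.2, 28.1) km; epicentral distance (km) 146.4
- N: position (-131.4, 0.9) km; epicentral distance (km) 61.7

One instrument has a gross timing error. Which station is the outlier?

Solve using three stations at a time. Using K, L, N (subtract circle equations pairwise → linear system) gives (x, y) ≈ (-77.2, 30.3).
Distances from that point to each station vs reported:
  K: calculated 239.3 vs reported 239.3 → residual 0.0 km
  L: calculated 125.7 vs reported 125.7 → residual 0.0 km
  M: calculated 209.4 vs reported 146.4 → residual 63.0 km
  N: calculated 61.7 vs reported 61.7 → residual 0.0 km
K, L, N are mutually consistent (residuals ≈ 0); M is off by 63.0 km.

M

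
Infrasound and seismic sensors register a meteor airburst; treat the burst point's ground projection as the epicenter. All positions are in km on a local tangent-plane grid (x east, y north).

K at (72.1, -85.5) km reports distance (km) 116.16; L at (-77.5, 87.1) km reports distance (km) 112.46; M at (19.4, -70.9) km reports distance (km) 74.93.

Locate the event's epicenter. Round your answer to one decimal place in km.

Circle about each station: (x − 72.1)² + (y + 85.5)² = 116.16²; (x + 77.5)² + (y − 87.1)² = 112.46²; (x − 19.4)² + (y + 70.9)² = 74.93².
Subtracting pairs of circle equations eliminates x²+y² and gives linear equations (the radical axes):
-299.2 x + 345.2 y = 1929.89
-105.4 x + 29.2 y = 773.15
Solving the 2×2 system: x ≈ -7.6, y ≈ -1.0 km.

-7.6 km east, -1.0 km north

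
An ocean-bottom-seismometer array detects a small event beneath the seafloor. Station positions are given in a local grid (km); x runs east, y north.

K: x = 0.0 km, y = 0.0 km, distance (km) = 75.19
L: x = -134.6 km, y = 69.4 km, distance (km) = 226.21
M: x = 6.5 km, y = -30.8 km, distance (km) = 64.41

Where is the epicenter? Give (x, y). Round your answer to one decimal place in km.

Circle about each station: x² + y² = 75.19²; (x + 134.6)² + (y − 69.4)² = 226.21²; (x − 6.5)² + (y + 30.8)² = 64.41².
Subtracting the K equation from the L and M equations removes the quadratic terms:
-269.2 x + 138.8 y = -22583.91
13.0 x − 61.6 y = 2495.78
Solving the 2×2 system: x ≈ 70.7, y ≈ -25.6 km.

x ≈ 70.7 km, y ≈ -25.6 km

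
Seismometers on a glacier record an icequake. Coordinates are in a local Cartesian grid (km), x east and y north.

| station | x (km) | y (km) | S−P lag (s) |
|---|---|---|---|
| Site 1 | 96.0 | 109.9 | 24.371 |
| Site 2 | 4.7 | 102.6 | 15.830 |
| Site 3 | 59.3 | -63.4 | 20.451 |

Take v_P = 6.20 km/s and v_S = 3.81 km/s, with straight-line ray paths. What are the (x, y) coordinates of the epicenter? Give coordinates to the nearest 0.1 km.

Distance from S−P lag: d = Δt · v_P v_S / (v_P − v_S) = Δt · (6.20·3.81)/(6.20−3.81) ≈ 9.8837·Δt.
So d_Site 1 = 240.88, d_Site 2 = 156.46, d_Site 3 = 202.13 km.
Circle about each station: (x − 96.0)² + (y − 109.9)² = 240.88²; (x − 4.7)² + (y − 102.6)² = 156.46²; (x − 59.3)² + (y + 63.4)² = 202.13².
Subtracting the Site 1 equation from the Site 2 and Site 3 equations removes the quadratic terms:
-182.6 x − 14.6 y = 22798.28
-73.4 x − 346.6 y = 3408.68
Solving the 2×2 system: x ≈ -126.2, y ≈ 16.9 km.

-126.2 km east, 16.9 km north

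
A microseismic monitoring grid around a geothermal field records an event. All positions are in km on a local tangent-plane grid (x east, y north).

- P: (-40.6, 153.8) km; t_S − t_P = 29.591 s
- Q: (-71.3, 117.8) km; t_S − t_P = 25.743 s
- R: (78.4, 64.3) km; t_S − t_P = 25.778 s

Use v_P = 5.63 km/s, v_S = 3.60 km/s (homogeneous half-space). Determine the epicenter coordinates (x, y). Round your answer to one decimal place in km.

Distance from S−P lag: d = Δt · v_P v_S / (v_P − v_S) = Δt · (5.63·3.60)/(5.63−3.60) ≈ 9.9842·Δt.
So d_P = 295.44, d_Q = 257.02, d_R = 257.37 km.
Circle about each station: (x + 40.6)² + (y − 153.8)² = 295.44²; (x + 71.3)² + (y − 117.8)² = 257.02²; (x − 78.4)² + (y − 64.3)² = 257.37².
Subtracting pairs of circle equations eliminates x²+y² and gives linear equations (the radical axes):
-61.4 x − 72.0 y = 14883.24
238.0 x − 179.0 y = 6023.73
Solving the 2×2 system: x ≈ -79.3, y ≈ -139.1 km.
Check against P (with the unrounded x, y): √((x + 40.6)²+(y − 153.8)²) = 295.43 ≈ 295.44 km. ✓

x ≈ -79.3 km, y ≈ -139.1 km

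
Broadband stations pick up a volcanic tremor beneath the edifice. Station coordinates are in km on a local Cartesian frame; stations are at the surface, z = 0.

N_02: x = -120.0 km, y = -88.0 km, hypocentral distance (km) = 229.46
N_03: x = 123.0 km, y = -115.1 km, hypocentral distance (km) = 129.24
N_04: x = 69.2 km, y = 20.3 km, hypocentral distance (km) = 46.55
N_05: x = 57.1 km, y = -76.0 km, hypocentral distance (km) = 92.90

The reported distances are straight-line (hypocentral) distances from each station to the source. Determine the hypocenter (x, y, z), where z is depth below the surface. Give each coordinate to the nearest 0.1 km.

Each station gives a sphere (x−x_i)² + (y−y_i)² + z² = d_i² (stations at z=0).
Subtracting the N_02 sphere from N_03 and N_04: z² cancels, leaving linear equations in x and y:
486.0 x − 54.2 y = 42181.92
378.4 x + 216.6 y = 33541.72
Solving: x ≈ 87.095, y ≈ 2.700 km (keep extra digits for the depth step; rounded: 87.1, 2.7).
Then from the N_02 sphere: z² = 229.46² − (x + 120.0)² − (y + 88.0)² with x = 87.095, y = 2.700, so z ≈ 39.205 ≈ 39.2 km.

(87.1, 2.7, 39.2)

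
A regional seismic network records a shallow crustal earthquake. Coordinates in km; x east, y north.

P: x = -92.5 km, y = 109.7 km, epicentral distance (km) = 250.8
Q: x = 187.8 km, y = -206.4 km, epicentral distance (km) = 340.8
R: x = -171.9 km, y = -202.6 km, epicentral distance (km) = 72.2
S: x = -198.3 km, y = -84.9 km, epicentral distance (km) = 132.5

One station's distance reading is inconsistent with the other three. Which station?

S

Solve using three stations at a time. Using P, Q, R (subtract circle equations pairwise → linear system) gives (x, y) ≈ (-145.5, -135.4).
Distances from that point to each station vs reported:
  P: calculated 250.8 vs reported 250.8 → residual 0.0 km
  Q: calculated 340.8 vs reported 340.8 → residual 0.0 km
  R: calculated 72.2 vs reported 72.2 → residual 0.0 km
  S: calculated 73.1 vs reported 132.5 → residual 59.4 km
P, Q, R are mutually consistent (residuals ≈ 0); S is off by 59.4 km.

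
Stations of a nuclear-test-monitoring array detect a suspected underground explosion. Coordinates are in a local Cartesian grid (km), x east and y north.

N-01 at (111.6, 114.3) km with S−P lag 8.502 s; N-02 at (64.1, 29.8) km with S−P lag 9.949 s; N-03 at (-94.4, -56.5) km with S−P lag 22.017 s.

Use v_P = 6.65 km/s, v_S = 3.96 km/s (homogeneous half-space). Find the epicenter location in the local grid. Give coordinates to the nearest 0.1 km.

(28.6, 120.5)

Distance from S−P lag: d = Δt · v_P v_S / (v_P − v_S) = Δt · (6.65·3.96)/(6.65−3.96) ≈ 9.7896·Δt.
So d_N-01 = 83.23, d_N-02 = 97.40, d_N-03 = 215.54 km.
Circle about each station: (x − 111.6)² + (y − 114.3)² = 83.23²; (x − 64.1)² + (y − 29.8)² = 97.40²; (x + 94.4)² + (y + 56.5)² = 215.54².
Subtracting the N-01 equation from the N-02 and N-03 equations removes the quadratic terms:
-95.0 x − 169.0 y = -23081.73
-412.0 x − 341.6 y = -52945.70
Solving the 2×2 system: x ≈ 28.6, y ≈ 120.5 km.
Check against N-01 (with the unrounded x, y): √((x − 111.6)²+(y − 114.3)²) = 83.23 ≈ 83.23 km. ✓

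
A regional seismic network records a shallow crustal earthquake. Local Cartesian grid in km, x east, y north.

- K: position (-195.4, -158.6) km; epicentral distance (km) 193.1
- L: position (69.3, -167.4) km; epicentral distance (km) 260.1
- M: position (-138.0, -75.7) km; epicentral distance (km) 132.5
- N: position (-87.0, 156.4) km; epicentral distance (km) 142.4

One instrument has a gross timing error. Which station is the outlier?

M

Solve using three stations at a time. Using K, L, N (subtract circle equations pairwise → linear system) gives (x, y) ≈ (-114.4, 16.7).
Distances from that point to each station vs reported:
  K: calculated 193.1 vs reported 193.1 → residual 0.0 km
  L: calculated 260.1 vs reported 260.1 → residual 0.0 km
  M: calculated 95.3 vs reported 132.5 → residual 37.2 km
  N: calculated 142.4 vs reported 142.4 → residual 0.0 km
K, L, N are mutually consistent (residuals ≈ 0); M is off by 37.2 km.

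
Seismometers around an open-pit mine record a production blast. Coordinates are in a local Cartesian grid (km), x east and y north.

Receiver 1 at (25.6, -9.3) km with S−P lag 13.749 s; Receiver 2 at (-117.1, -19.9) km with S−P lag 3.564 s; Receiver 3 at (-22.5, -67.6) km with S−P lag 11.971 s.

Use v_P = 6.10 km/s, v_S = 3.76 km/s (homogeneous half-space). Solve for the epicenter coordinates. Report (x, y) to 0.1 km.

Distance from S−P lag: d = Δt · v_P v_S / (v_P − v_S) = Δt · (6.10·3.76)/(6.10−3.76) ≈ 9.8017·Δt.
So d_Receiver 1 = 134.76, d_Receiver 2 = 34.93, d_Receiver 3 = 117.34 km.
Circle about each station: (x − 25.6)² + (y + 9.3)² = 134.76²; (x + 117.1)² + (y + 19.9)² = 34.93²; (x + 22.5)² + (y + 67.6)² = 117.34².
Subtracting the Receiver 1 equation from the Receiver 2 and Receiver 3 equations removes the quadratic terms:
-285.4 x − 21.2 y = 30306.72
-96.2 x − 116.6 y = 8725.74
Solving the 2×2 system: x ≈ -107.2, y ≈ 13.6 km.

x ≈ -107.2 km, y ≈ 13.6 km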